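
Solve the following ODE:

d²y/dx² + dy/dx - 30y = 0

Characteristic equation: r² + r - 30 = 0
Roots: r = 5, -6 (distinct real)
General solution: y = C₁e^(5x) + C₂e^(-6x)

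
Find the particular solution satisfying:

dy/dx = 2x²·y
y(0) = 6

General solution: y = Ce^(2x³/3)
Applying IC y(0) = 6:
Particular solution: y = 6e^(2x³/3)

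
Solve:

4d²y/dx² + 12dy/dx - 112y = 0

Characteristic equation: 4r² + 12r - 112 = 0
Divide by 4: r² + 3r - 28 = 0
Roots: r = 4, -7 (distinct real)
General solution: y = C₁e^(4x) + C₂e^(-7x)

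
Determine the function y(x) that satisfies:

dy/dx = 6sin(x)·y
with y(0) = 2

General solution: y = Ce^(-6cos(x))
Applying IC y(0) = 2:
Particular solution: y = 2e^(6(1-cos(x)))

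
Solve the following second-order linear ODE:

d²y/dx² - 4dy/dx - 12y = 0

Characteristic equation: r² - 4r - 12 = 0
Roots: r = 6, -2 (distinct real)
General solution: y = C₁e^(6x) + C₂e^(-2x)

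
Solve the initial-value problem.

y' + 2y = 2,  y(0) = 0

General solution: y = 1 + Ce^(-2x)
Applying y(0) = 0: C = 0 - 1 = -1
Particular solution: y = 1 - e^(-2x)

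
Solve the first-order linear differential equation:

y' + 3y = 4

Using integrating factor method:

General solution: y = 4/3 + Ce^(-3x)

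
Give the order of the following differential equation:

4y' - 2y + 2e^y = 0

The order is 1 (highest derivative is of order 1).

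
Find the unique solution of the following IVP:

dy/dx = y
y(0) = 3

General solution: y = Ce^x
Applying IC y(0) = 3:
Particular solution: y = 3e^x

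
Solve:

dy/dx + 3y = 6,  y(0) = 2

General solution: y = 2 + Ce^(-3x)
Applying y(0) = 2: C = 2 - 2 = 0
Particular solution: y = 2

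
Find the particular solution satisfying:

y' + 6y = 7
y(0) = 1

General solution: y = 7/6 + Ce^(-6x)
Applying y(0) = 1: C = 1 - 7/6 = -1/6
Particular solution: y = 7/6 - (1/6)e^(-6x)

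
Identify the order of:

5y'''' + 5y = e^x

The order is 4 (highest derivative is of order 4).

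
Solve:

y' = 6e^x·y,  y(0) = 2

General solution: y = Ce^(6e^x)
Applying IC y(0) = 2:
Particular solution: y = 2e^(6(e^x - 1))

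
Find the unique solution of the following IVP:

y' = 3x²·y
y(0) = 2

General solution: y = Ce^(x³)
Applying IC y(0) = 2:
Particular solution: y = 2e^(x³)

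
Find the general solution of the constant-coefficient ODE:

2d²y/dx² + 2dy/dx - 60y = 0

Characteristic equation: 2r² + 2r - 60 = 0
Divide by 2: r² + r - 30 = 0
Roots: r = 5, -6 (distinct real)
General solution: y = C₁e^(5x) + C₂e^(-6x)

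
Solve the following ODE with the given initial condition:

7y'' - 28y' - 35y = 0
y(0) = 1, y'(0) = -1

General solution: y = C₁e^(5x) + C₂e^(-x)
Applying ICs: C₁ = 0, C₂ = 1
Particular solution: y = e^(-x)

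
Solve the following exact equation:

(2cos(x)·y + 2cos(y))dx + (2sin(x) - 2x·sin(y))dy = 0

Verify exactness: ∂M/∂y = ∂N/∂x ✓
Find F(x,y) such that ∂F/∂x = M, ∂F/∂y = N
Solution: 2sin(x)·y + 2x·cos(y) = C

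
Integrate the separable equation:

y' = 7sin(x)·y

Separating variables and integrating:
ln|y| = -7cos(x) + C

General solution: y = Ce^(-7cos(x))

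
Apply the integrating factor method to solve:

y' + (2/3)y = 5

Using integrating factor method:

General solution: y = 15/2 + Ce^(-2x/3)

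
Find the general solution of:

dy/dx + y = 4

Using integrating factor method:

General solution: y = 4 + Ce^(-x)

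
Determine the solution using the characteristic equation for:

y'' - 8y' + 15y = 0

Characteristic equation: r² - 8r + 15 = 0
Roots: r = 3, 5 (distinct real)
General solution: y = C₁e^(3x) + C₂e^(5x)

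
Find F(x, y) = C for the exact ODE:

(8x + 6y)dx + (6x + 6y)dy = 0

Verify exactness: ∂M/∂y = ∂N/∂x ✓
Find F(x,y) such that ∂F/∂x = M, ∂F/∂y = N
Solution: 4x² + 6xy + 3y² = C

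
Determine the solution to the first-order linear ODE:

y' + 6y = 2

Using integrating factor method:

General solution: y = 1/3 + Ce^(-6x)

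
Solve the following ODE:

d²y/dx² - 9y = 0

Characteristic equation: r² - 9 = 0
Roots: r = 3, -3 (distinct real)
General solution: y = C₁e^(3x) + C₂e^(-3x)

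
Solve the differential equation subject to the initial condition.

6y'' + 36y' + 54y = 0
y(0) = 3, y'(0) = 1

General solution: y = (C₁ + C₂x)e^(-3x)
Repeated root r = -3
Applying ICs: C₁ = 3, C₂ = 10
Particular solution: y = (3 + 10x)e^(-3x)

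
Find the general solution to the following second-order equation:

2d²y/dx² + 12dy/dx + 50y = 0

Characteristic equation: 2r² + 12r + 50 = 0
Divide by 2: r² + 6r + 25 = 0
Roots: r = -3 ± 4i (complex conjugates)
General solution: y = e^(-3x)(C₁cos(4x) + C₂sin(4x))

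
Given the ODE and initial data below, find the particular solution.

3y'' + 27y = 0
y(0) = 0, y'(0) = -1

General solution: y = C₁cos(3x) + C₂sin(3x)
Complex roots r = ±3i
Applying ICs: C₁ = 0, C₂ = -1/3
Particular solution: y = -(1/3)sin(3x)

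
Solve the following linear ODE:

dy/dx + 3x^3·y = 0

Using integrating factor method:

General solution: y = Ce^(-3x^4/4)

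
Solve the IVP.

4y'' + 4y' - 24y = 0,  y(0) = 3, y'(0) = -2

General solution: y = C₁e^(2x) + C₂e^(-3x)
Applying ICs: C₁ = 7/5, C₂ = 8/5
Particular solution: y = (7/5)e^(2x) + (8/5)e^(-3x)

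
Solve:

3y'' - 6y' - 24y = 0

Characteristic equation: 3r² - 6r - 24 = 0
Divide by 3: r² - 2r - 8 = 0
Roots: r = 4, -2 (distinct real)
General solution: y = C₁e^(4x) + C₂e^(-2x)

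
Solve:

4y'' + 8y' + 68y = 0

Characteristic equation: 4r² + 8r + 68 = 0
Divide by 4: r² + 2r + 17 = 0
Roots: r = -1 ± 4i (complex conjugates)
General solution: y = e^(-x)(C₁cos(4x) + C₂sin(4x))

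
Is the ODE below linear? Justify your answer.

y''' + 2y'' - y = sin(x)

Yes. Linear (y and its derivatives appear to the first power only, no products of y terms)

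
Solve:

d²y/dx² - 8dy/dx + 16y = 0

Characteristic equation: r² - 8r + 16 = 0
Factored: (r - 4)² = 0
Repeated root: r = 4
General solution: y = (C₁ + C₂x)e^(4x)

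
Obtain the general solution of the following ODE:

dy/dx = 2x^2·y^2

Separating variables and integrating:
-1/y = 2x^3/3 + C

General solution: y^-1 = (-2/3)x^3 + C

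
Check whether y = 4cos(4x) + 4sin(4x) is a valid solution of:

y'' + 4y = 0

Verification:
y'' = -64cos(4x) - 64sin(4x)
y'' + 4y ≠ 0 (frequency mismatch: got 16 instead of 4)

No, it is not a solution.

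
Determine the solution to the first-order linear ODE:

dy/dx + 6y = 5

Using integrating factor method:

General solution: y = 5/6 + Ce^(-6x)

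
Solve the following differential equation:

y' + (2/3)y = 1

Using integrating factor method:

General solution: y = 3/2 + Ce^(-2x/3)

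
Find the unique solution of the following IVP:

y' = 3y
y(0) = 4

General solution: y = Ce^(3x)
Applying IC y(0) = 4:
Particular solution: y = 4e^(3x)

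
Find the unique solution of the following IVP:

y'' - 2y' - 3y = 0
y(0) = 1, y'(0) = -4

General solution: y = C₁e^(3x) + C₂e^(-x)
Applying ICs: C₁ = -3/4, C₂ = 7/4
Particular solution: y = -(3/4)e^(3x) + (7/4)e^(-x)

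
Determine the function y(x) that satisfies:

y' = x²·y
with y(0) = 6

General solution: y = Ce^(x³/3)
Applying IC y(0) = 6:
Particular solution: y = 6e^(x³/3)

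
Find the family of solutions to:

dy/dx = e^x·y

Separating variables and integrating:
ln|y| = e^x + C

General solution: y = Ce^(e^x)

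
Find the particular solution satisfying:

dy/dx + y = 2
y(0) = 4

General solution: y = 2 + Ce^(-x)
Applying y(0) = 4: C = 4 - 2 = 2
Particular solution: y = 2 + 2e^(-x)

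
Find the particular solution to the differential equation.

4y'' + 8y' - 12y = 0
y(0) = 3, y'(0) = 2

General solution: y = C₁e^x + C₂e^(-3x)
Applying ICs: C₁ = 11/4, C₂ = 1/4
Particular solution: y = (11/4)e^x + (1/4)e^(-3x)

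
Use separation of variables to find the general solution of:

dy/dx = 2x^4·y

Separating variables and integrating:
ln|y| = 2x^5/5 + C

General solution: y = Ce^(2x^5/5)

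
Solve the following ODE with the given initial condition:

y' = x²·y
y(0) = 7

General solution: y = Ce^(x³/3)
Applying IC y(0) = 7:
Particular solution: y = 7e^(x³/3)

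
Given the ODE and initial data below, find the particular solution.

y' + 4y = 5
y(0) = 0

General solution: y = 5/4 + Ce^(-4x)
Applying y(0) = 0: C = 0 - 5/4 = -5/4
Particular solution: y = 5/4 - (5/4)e^(-4x)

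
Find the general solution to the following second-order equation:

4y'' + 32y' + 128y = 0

Characteristic equation: 4r² + 32r + 128 = 0
Divide by 4: r² + 8r + 32 = 0
Roots: r = -4 ± 4i (complex conjugates)
General solution: y = e^(-4x)(C₁cos(4x) + C₂sin(4x))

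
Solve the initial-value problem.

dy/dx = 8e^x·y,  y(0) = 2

General solution: y = Ce^(8e^x)
Applying IC y(0) = 2:
Particular solution: y = 2e^(8(e^x - 1))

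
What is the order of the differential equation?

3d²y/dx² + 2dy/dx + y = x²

The order is 2 (highest derivative is of order 2).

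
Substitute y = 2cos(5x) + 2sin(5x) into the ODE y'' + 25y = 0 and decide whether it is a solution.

Verification:
y'' = -50cos(5x) - 50sin(5x)
y'' + 25y = 0 ✓

Yes, it is a solution.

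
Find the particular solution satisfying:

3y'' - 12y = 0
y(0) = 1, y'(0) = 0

General solution: y = C₁e^(2x) + C₂e^(-2x)
Applying ICs: C₁ = 1/2, C₂ = 1/2
Particular solution: y = (1/2)e^(2x) + (1/2)e^(-2x)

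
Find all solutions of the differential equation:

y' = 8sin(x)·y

Separating variables and integrating:
ln|y| = -8cos(x) + C

General solution: y = Ce^(-8cos(x))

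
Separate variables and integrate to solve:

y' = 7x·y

Separating variables and integrating:
ln|y| = 7x^2/2 + C

General solution: y = Ce^(7x^2/2)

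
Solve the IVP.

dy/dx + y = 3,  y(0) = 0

General solution: y = 3 + Ce^(-x)
Applying y(0) = 0: C = 0 - 3 = -3
Particular solution: y = 3 - 3e^(-x)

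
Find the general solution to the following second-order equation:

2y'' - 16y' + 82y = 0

Characteristic equation: 2r² - 16r + 82 = 0
Divide by 2: r² - 8r + 41 = 0
Roots: r = 4 ± 5i (complex conjugates)
General solution: y = e^(4x)(C₁cos(5x) + C₂sin(5x))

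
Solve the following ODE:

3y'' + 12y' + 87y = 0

Characteristic equation: 3r² + 12r + 87 = 0
Divide by 3: r² + 4r + 29 = 0
Roots: r = -2 ± 5i (complex conjugates)
General solution: y = e^(-2x)(C₁cos(5x) + C₂sin(5x))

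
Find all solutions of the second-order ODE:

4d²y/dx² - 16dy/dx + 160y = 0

Characteristic equation: 4r² - 16r + 160 = 0
Divide by 4: r² - 4r + 40 = 0
Roots: r = 2 ± 6i (complex conjugates)
General solution: y = e^(2x)(C₁cos(6x) + C₂sin(6x))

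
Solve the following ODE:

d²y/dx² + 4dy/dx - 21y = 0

Characteristic equation: r² + 4r - 21 = 0
Roots: r = 3, -7 (distinct real)
General solution: y = C₁e^(3x) + C₂e^(-7x)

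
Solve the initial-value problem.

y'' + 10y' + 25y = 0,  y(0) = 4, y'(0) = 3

General solution: y = (C₁ + C₂x)e^(-5x)
Repeated root r = -5
Applying ICs: C₁ = 4, C₂ = 23
Particular solution: y = (4 + 23x)e^(-5x)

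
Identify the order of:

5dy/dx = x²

The order is 1 (highest derivative is of order 1).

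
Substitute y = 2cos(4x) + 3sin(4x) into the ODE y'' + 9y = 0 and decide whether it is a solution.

Verification:
y'' = -32cos(4x) - 48sin(4x)
y'' + 9y ≠ 0 (frequency mismatch: got 16 instead of 9)

No, it is not a solution.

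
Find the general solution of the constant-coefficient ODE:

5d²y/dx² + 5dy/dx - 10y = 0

Characteristic equation: 5r² + 5r - 10 = 0
Divide by 5: r² + r - 2 = 0
Roots: r = 1, -2 (distinct real)
General solution: y = C₁e^x + C₂e^(-2x)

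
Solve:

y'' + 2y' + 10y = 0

Characteristic equation: r² + 2r + 10 = 0
Roots: r = -1 ± 3i (complex conjugates)
General solution: y = e^(-x)(C₁cos(3x) + C₂sin(3x))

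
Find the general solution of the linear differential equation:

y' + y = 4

Using integrating factor method:

General solution: y = 4 + Ce^(-x)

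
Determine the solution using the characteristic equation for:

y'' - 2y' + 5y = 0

Characteristic equation: r² - 2r + 5 = 0
Roots: r = 1 ± 2i (complex conjugates)
General solution: y = e^x(C₁cos(2x) + C₂sin(2x))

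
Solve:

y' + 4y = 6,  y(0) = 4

General solution: y = 3/2 + Ce^(-4x)
Applying y(0) = 4: C = 4 - 3/2 = 5/2
Particular solution: y = 3/2 + (5/2)e^(-4x)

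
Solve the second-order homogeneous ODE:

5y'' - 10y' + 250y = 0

Characteristic equation: 5r² - 10r + 250 = 0
Divide by 5: r² - 2r + 50 = 0
Roots: r = 1 ± 7i (complex conjugates)
General solution: y = e^x(C₁cos(7x) + C₂sin(7x))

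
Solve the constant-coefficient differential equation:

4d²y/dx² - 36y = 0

Characteristic equation: 4r² - 36 = 0
Divide by 4: r² - 9 = 0
Roots: r = 3, -3 (distinct real)
General solution: y = C₁e^(3x) + C₂e^(-3x)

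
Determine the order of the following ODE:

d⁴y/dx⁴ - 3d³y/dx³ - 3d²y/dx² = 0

The order is 4 (highest derivative is of order 4).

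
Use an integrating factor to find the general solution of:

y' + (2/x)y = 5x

Using integrating factor method:

General solution: y = (5/4)x^2 + Cx^(-2)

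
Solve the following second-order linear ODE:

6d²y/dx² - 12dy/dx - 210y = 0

Characteristic equation: 6r² - 12r - 210 = 0
Divide by 6: r² - 2r - 35 = 0
Roots: r = 7, -5 (distinct real)
General solution: y = C₁e^(7x) + C₂e^(-5x)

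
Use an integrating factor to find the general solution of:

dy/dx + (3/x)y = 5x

Using integrating factor method:

General solution: y = x^2 + Cx^(-3)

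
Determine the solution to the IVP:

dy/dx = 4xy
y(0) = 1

General solution: y = Ce^(2x²)
Applying IC y(0) = 1:
Particular solution: y = e^(2x²)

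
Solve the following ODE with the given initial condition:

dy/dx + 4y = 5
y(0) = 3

General solution: y = 5/4 + Ce^(-4x)
Applying y(0) = 3: C = 3 - 5/4 = 7/4
Particular solution: y = 5/4 + (7/4)e^(-4x)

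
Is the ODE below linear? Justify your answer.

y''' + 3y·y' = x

No. Nonlinear (product y·y')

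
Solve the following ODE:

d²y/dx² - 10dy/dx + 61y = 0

Characteristic equation: r² - 10r + 61 = 0
Roots: r = 5 ± 6i (complex conjugates)
General solution: y = e^(5x)(C₁cos(6x) + C₂sin(6x))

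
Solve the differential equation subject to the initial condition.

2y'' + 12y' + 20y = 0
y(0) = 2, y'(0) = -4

General solution: y = e^(-3x)(C₁cos(x) + C₂sin(x))
Complex roots r = -3 ± i
Applying ICs: C₁ = 2, C₂ = 2
Particular solution: y = e^(-3x)(2cos(x) + 2sin(x))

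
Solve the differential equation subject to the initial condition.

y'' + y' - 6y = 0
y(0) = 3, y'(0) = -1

General solution: y = C₁e^(2x) + C₂e^(-3x)
Applying ICs: C₁ = 8/5, C₂ = 7/5
Particular solution: y = (8/5)e^(2x) + (7/5)e^(-3x)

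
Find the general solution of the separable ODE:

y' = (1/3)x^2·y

Separating variables and integrating:
ln|y| = x^3/9 + C

General solution: y = Ce^(x^3/9)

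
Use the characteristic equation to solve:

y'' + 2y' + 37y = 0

Characteristic equation: r² + 2r + 37 = 0
Roots: r = -1 ± 6i (complex conjugates)
General solution: y = e^(-x)(C₁cos(6x) + C₂sin(6x))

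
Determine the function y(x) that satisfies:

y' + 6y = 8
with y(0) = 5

General solution: y = 4/3 + Ce^(-6x)
Applying y(0) = 5: C = 5 - 4/3 = 11/3
Particular solution: y = 4/3 + (11/3)e^(-6x)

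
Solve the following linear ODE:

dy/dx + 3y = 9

Using integrating factor method:

General solution: y = 3 + Ce^(-3x)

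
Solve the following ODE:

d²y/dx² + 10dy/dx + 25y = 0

Characteristic equation: r² + 10r + 25 = 0
Factored: (r + 5)² = 0
Repeated root: r = -5
General solution: y = (C₁ + C₂x)e^(-5x)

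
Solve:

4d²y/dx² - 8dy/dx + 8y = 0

Characteristic equation: 4r² - 8r + 8 = 0
Divide by 4: r² - 2r + 2 = 0
Roots: r = 1 ± i (complex conjugates)
General solution: y = e^x(C₁cos(x) + C₂sin(x))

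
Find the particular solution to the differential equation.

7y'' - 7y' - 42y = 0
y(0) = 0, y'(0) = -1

General solution: y = C₁e^(3x) + C₂e^(-2x)
Applying ICs: C₁ = -1/5, C₂ = 1/5
Particular solution: y = -(1/5)e^(3x) + (1/5)e^(-2x)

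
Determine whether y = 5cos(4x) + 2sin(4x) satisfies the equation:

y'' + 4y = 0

Verification:
y'' = -80cos(4x) - 32sin(4x)
y'' + 4y ≠ 0 (frequency mismatch: got 16 instead of 4)

No, it is not a solution.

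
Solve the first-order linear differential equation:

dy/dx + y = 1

Using integrating factor method:

General solution: y = 1 + Ce^(-x)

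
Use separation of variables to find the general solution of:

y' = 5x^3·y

Separating variables and integrating:
ln|y| = 5x^4/4 + C

General solution: y = Ce^(5x^4/4)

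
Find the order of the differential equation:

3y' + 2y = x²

The order is 1 (highest derivative is of order 1).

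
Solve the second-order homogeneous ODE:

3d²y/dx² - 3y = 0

Characteristic equation: 3r² - 3 = 0
Divide by 3: r² - 1 = 0
Roots: r = 1, -1 (distinct real)
General solution: y = C₁e^x + C₂e^(-x)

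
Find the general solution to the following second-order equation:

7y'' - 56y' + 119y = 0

Characteristic equation: 7r² - 56r + 119 = 0
Divide by 7: r² - 8r + 17 = 0
Roots: r = 4 ± i (complex conjugates)
General solution: y = e^(4x)(C₁cos(x) + C₂sin(x))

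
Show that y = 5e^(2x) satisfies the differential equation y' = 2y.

Verification:
y = 5e^(2x)
y' = 10e^(2x)
2y = 10e^(2x)
y' = 2y ✓

Yes, it is a solution.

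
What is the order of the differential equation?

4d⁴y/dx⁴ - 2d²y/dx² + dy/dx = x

The order is 4 (highest derivative is of order 4).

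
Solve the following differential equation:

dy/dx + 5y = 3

Using integrating factor method:

General solution: y = 3/5 + Ce^(-5x)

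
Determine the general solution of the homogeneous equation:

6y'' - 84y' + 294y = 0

Characteristic equation: 6r² - 84r + 294 = 0
Divide by 6: r² - 14r + 49 = 0
Factored: (r - 7)² = 0
Repeated root: r = 7
General solution: y = (C₁ + C₂x)e^(7x)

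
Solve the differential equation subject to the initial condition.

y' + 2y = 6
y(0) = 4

General solution: y = 3 + Ce^(-2x)
Applying y(0) = 4: C = 4 - 3 = 1
Particular solution: y = 3 + e^(-2x)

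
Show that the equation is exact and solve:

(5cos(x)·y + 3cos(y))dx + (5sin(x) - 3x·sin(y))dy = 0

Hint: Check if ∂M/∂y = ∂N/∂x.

Verify exactness: ∂M/∂y = ∂N/∂x ✓
Find F(x,y) such that ∂F/∂x = M, ∂F/∂y = N
Solution: 5sin(x)·y + 3x·cos(y) = C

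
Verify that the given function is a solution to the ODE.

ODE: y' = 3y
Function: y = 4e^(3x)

Verification:
y = 4e^(3x)
y' = 12e^(3x)
3y = 12e^(3x)
y' = 3y ✓

Yes, it is a solution.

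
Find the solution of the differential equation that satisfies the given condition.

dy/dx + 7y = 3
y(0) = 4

General solution: y = 3/7 + Ce^(-7x)
Applying y(0) = 4: C = 4 - 3/7 = 25/7
Particular solution: y = 3/7 + (25/7)e^(-7x)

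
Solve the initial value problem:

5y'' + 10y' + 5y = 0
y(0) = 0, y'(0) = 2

General solution: y = (C₁ + C₂x)e^(-x)
Repeated root r = -1
Applying ICs: C₁ = 0, C₂ = 2
Particular solution: y = 2xe^(-x)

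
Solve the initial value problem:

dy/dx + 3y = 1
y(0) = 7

General solution: y = 1/3 + Ce^(-3x)
Applying y(0) = 7: C = 7 - 1/3 = 20/3
Particular solution: y = 1/3 + (20/3)e^(-3x)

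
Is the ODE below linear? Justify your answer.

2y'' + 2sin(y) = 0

No. Nonlinear (sin(y) is nonlinear in y)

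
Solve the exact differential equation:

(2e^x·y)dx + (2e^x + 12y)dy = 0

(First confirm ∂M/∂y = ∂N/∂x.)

Verify exactness: ∂M/∂y = ∂N/∂x ✓
Find F(x,y) such that ∂F/∂x = M, ∂F/∂y = N
Solution: 2e^x·y + 6y² = C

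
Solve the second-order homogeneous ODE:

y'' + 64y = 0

Characteristic equation: r² + 64 = 0
Roots: r = ±8i (complex conjugates)
General solution: y = C₁cos(8x) + C₂sin(8x)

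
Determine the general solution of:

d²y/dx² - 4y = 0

Characteristic equation: r² - 4 = 0
Roots: r = 2, -2 (distinct real)
General solution: y = C₁e^(2x) + C₂e^(-2x)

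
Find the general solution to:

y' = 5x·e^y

Separating variables and integrating:
-e^(-y) = 5x²/2 + C

General solution: y = -ln(C - 5x²/2)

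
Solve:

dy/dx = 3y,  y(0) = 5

General solution: y = Ce^(3x)
Applying IC y(0) = 5:
Particular solution: y = 5e^(3x)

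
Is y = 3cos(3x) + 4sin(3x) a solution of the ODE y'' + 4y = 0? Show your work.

Verification:
y'' = -27cos(3x) - 36sin(3x)
y'' + 4y ≠ 0 (frequency mismatch: got 9 instead of 4)

No, it is not a solution.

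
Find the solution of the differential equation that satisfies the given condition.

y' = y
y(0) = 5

General solution: y = Ce^x
Applying IC y(0) = 5:
Particular solution: y = 5e^x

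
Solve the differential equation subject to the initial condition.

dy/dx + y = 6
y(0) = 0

General solution: y = 6 + Ce^(-x)
Applying y(0) = 0: C = 0 - 6 = -6
Particular solution: y = 6 - 6e^(-x)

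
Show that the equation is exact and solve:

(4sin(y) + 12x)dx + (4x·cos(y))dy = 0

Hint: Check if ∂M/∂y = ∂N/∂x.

Verify exactness: ∂M/∂y = ∂N/∂x ✓
Find F(x,y) such that ∂F/∂x = M, ∂F/∂y = N
Solution: 4x·sin(y) + 6x² = C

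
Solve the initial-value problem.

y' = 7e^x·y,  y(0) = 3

General solution: y = Ce^(7e^x)
Applying IC y(0) = 3:
Particular solution: y = 3e^(7(e^x - 1))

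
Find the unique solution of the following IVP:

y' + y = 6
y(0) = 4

General solution: y = 6 + Ce^(-x)
Applying y(0) = 4: C = 4 - 6 = -2
Particular solution: y = 6 - 2e^(-x)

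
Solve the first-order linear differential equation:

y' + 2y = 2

Using integrating factor method:

General solution: y = 1 + Ce^(-2x)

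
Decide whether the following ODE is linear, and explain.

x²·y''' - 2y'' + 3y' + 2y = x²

Linear (y and its derivatives appear to the first power only, no products of y terms)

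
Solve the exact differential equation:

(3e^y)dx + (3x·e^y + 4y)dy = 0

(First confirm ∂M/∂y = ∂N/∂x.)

Verify exactness: ∂M/∂y = ∂N/∂x ✓
Find F(x,y) such that ∂F/∂x = M, ∂F/∂y = N
Solution: 3x·e^y + 2y² = C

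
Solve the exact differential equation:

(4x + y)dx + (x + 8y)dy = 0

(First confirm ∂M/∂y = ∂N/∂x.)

Verify exactness: ∂M/∂y = ∂N/∂x ✓
Find F(x,y) such that ∂F/∂x = M, ∂F/∂y = N
Solution: 2x² + xy + 4y² = C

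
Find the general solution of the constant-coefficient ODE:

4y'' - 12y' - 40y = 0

Characteristic equation: 4r² - 12r - 40 = 0
Divide by 4: r² - 3r - 10 = 0
Roots: r = 5, -2 (distinct real)
General solution: y = C₁e^(5x) + C₂e^(-2x)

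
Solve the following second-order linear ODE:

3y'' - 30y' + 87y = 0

Characteristic equation: 3r² - 30r + 87 = 0
Divide by 3: r² - 10r + 29 = 0
Roots: r = 5 ± 2i (complex conjugates)
General solution: y = e^(5x)(C₁cos(2x) + C₂sin(2x))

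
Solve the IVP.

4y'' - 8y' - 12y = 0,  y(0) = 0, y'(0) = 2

General solution: y = C₁e^(3x) + C₂e^(-x)
Applying ICs: C₁ = 1/2, C₂ = -1/2
Particular solution: y = (1/2)e^(3x) - (1/2)e^(-x)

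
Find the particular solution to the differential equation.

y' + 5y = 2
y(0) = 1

General solution: y = 2/5 + Ce^(-5x)
Applying y(0) = 1: C = 1 - 2/5 = 3/5
Particular solution: y = 2/5 + (3/5)e^(-5x)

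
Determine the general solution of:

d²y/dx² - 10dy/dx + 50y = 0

Characteristic equation: r² - 10r + 50 = 0
Roots: r = 5 ± 5i (complex conjugates)
General solution: y = e^(5x)(C₁cos(5x) + C₂sin(5x))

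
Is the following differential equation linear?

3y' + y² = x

No. Nonlinear (y² term)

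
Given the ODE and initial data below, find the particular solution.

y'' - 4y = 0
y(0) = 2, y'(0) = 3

General solution: y = C₁e^(2x) + C₂e^(-2x)
Applying ICs: C₁ = 7/4, C₂ = 1/4
Particular solution: y = (7/4)e^(2x) + (1/4)e^(-2x)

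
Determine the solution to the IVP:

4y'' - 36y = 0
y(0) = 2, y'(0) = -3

General solution: y = C₁e^(3x) + C₂e^(-3x)
Applying ICs: C₁ = 1/2, C₂ = 3/2
Particular solution: y = (1/2)e^(3x) + (3/2)e^(-3x)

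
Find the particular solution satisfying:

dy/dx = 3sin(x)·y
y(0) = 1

General solution: y = Ce^(-3cos(x))
Applying IC y(0) = 1:
Particular solution: y = e^(3(1-cos(x)))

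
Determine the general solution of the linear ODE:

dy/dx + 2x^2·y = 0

Using integrating factor method:

General solution: y = Ce^(-2x^3/3)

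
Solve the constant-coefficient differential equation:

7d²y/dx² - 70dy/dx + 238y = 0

Characteristic equation: 7r² - 70r + 238 = 0
Divide by 7: r² - 10r + 34 = 0
Roots: r = 5 ± 3i (complex conjugates)
General solution: y = e^(5x)(C₁cos(3x) + C₂sin(3x))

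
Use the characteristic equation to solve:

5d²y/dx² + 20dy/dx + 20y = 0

Characteristic equation: 5r² + 20r + 20 = 0
Divide by 5: r² + 4r + 4 = 0
Factored: (r + 2)² = 0
Repeated root: r = -2
General solution: y = (C₁ + C₂x)e^(-2x)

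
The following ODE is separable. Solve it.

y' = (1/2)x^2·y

Separating variables and integrating:
ln|y| = x^3/6 + C

General solution: y = Ce^(x^3/6)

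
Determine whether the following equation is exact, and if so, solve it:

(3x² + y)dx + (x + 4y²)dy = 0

Verify exactness: ∂M/∂y = ∂N/∂x ✓
Find F(x,y) such that ∂F/∂x = M, ∂F/∂y = N
Solution: x³ + xy + 4y³/3 = C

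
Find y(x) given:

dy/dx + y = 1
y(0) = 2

General solution: y = 1 + Ce^(-x)
Applying y(0) = 2: C = 2 - 1 = 1
Particular solution: y = 1 + e^(-x)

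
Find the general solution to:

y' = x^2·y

Separating variables and integrating:
ln|y| = x^3/3 + C

General solution: y = Ce^(x^3/3)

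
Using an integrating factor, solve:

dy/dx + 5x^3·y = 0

Using integrating factor method:

General solution: y = Ce^(-5x^4/4)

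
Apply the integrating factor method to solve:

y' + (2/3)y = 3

Using integrating factor method:

General solution: y = 9/2 + Ce^(-2x/3)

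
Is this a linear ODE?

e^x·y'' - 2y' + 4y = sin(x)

Yes. Linear (y and its derivatives appear to the first power only, no products of y terms)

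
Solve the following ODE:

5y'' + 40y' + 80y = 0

Characteristic equation: 5r² + 40r + 80 = 0
Divide by 5: r² + 8r + 16 = 0
Factored: (r + 4)² = 0
Repeated root: r = -4
General solution: y = (C₁ + C₂x)e^(-4x)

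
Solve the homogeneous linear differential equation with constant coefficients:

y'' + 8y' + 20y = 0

Characteristic equation: r² + 8r + 20 = 0
Roots: r = -4 ± 2i (complex conjugates)
General solution: y = e^(-4x)(C₁cos(2x) + C₂sin(2x))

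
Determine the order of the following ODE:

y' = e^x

The order is 1 (highest derivative is of order 1).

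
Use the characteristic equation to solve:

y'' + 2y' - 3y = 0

Characteristic equation: r² + 2r - 3 = 0
Roots: r = 1, -3 (distinct real)
General solution: y = C₁e^x + C₂e^(-3x)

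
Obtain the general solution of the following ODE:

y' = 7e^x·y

Separating variables and integrating:
ln|y| = 7e^x + C

General solution: y = Ce^(7e^x)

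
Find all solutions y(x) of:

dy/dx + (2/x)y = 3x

Using integrating factor method:

General solution: y = (3/4)x^2 + Cx^(-2)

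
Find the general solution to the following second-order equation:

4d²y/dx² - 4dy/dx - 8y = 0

Characteristic equation: 4r² - 4r - 8 = 0
Divide by 4: r² - r - 2 = 0
Roots: r = 2, -1 (distinct real)
General solution: y = C₁e^(2x) + C₂e^(-x)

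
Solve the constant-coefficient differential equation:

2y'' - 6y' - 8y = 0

Characteristic equation: 2r² - 6r - 8 = 0
Divide by 2: r² - 3r - 4 = 0
Roots: r = 4, -1 (distinct real)
General solution: y = C₁e^(4x) + C₂e^(-x)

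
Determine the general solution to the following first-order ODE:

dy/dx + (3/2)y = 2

Using integrating factor method:

General solution: y = 4/3 + Ce^(-3x/2)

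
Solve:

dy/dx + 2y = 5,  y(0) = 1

General solution: y = 5/2 + Ce^(-2x)
Applying y(0) = 1: C = 1 - 5/2 = -3/2
Particular solution: y = 5/2 - (3/2)e^(-2x)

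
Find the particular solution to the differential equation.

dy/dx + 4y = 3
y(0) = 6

General solution: y = 3/4 + Ce^(-4x)
Applying y(0) = 6: C = 6 - 3/4 = 21/4
Particular solution: y = 3/4 + (21/4)e^(-4x)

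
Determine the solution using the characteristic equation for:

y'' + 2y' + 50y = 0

Characteristic equation: r² + 2r + 50 = 0
Roots: r = -1 ± 7i (complex conjugates)
General solution: y = e^(-x)(C₁cos(7x) + C₂sin(7x))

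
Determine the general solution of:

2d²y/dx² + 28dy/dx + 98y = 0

Characteristic equation: 2r² + 28r + 98 = 0
Divide by 2: r² + 14r + 49 = 0
Factored: (r + 7)² = 0
Repeated root: r = -7
General solution: y = (C₁ + C₂x)e^(-7x)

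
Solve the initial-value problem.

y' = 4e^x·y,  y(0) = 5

General solution: y = Ce^(4e^x)
Applying IC y(0) = 5:
Particular solution: y = 5e^(4(e^x - 1))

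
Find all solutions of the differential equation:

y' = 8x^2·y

Separating variables and integrating:
ln|y| = 8x^3/3 + C

General solution: y = Ce^(8x^3/3)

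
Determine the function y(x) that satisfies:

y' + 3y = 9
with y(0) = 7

General solution: y = 3 + Ce^(-3x)
Applying y(0) = 7: C = 7 - 3 = 4
Particular solution: y = 3 + 4e^(-3x)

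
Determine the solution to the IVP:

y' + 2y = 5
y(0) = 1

General solution: y = 5/2 + Ce^(-2x)
Applying y(0) = 1: C = 1 - 5/2 = -3/2
Particular solution: y = 5/2 - (3/2)e^(-2x)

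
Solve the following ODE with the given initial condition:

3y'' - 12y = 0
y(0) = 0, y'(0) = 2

General solution: y = C₁e^(2x) + C₂e^(-2x)
Applying ICs: C₁ = 1/2, C₂ = -1/2
Particular solution: y = (1/2)e^(2x) - (1/2)e^(-2x)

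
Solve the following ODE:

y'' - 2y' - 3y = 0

Characteristic equation: r² - 2r - 3 = 0
Roots: r = 3, -1 (distinct real)
General solution: y = C₁e^(3x) + C₂e^(-x)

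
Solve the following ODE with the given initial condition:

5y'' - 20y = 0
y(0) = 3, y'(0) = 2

General solution: y = C₁e^(2x) + C₂e^(-2x)
Applying ICs: C₁ = 2, C₂ = 1
Particular solution: y = 2e^(2x) + e^(-2x)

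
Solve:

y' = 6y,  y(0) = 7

General solution: y = Ce^(6x)
Applying IC y(0) = 7:
Particular solution: y = 7e^(6x)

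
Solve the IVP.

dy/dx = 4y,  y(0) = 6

General solution: y = Ce^(4x)
Applying IC y(0) = 6:
Particular solution: y = 6e^(4x)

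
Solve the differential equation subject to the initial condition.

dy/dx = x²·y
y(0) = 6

General solution: y = Ce^(x³/3)
Applying IC y(0) = 6:
Particular solution: y = 6e^(x³/3)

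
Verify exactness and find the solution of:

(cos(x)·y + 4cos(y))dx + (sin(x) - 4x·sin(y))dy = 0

Verify exactness: ∂M/∂y = ∂N/∂x ✓
Find F(x,y) such that ∂F/∂x = M, ∂F/∂y = N
Solution: sin(x)·y + 4x·cos(y) = C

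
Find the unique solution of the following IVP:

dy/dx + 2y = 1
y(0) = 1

General solution: y = 1/2 + Ce^(-2x)
Applying y(0) = 1: C = 1 - 1/2 = 1/2
Particular solution: y = 1/2 + (1/2)e^(-2x)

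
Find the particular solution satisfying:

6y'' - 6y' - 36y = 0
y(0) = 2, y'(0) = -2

General solution: y = C₁e^(3x) + C₂e^(-2x)
Applying ICs: C₁ = 2/5, C₂ = 8/5
Particular solution: y = (2/5)e^(3x) + (8/5)e^(-2x)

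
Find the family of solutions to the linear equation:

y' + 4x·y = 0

Using integrating factor method:

General solution: y = Ce^(-2x^2)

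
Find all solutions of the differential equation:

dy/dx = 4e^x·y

Separating variables and integrating:
ln|y| = 4e^x + C

General solution: y = Ce^(4e^x)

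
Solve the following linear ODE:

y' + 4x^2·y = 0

Using integrating factor method:

General solution: y = Ce^(-4x^3/3)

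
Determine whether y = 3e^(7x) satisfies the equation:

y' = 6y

Verification:
y = 3e^(7x)
y' = 21e^(7x)
But 6y = 18e^(7x)
y' ≠ 6y — the derivative does not match

No, it is not a solution.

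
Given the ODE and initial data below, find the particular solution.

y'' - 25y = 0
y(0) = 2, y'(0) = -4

General solution: y = C₁e^(5x) + C₂e^(-5x)
Applying ICs: C₁ = 3/5, C₂ = 7/5
Particular solution: y = (3/5)e^(5x) + (7/5)e^(-5x)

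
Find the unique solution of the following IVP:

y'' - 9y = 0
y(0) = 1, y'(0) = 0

General solution: y = C₁e^(3x) + C₂e^(-3x)
Applying ICs: C₁ = 1/2, C₂ = 1/2
Particular solution: y = (1/2)e^(3x) + (1/2)e^(-3x)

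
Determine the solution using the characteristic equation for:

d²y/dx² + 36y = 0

Characteristic equation: r² + 36 = 0
Roots: r = ±6i (complex conjugates)
General solution: y = C₁cos(6x) + C₂sin(6x)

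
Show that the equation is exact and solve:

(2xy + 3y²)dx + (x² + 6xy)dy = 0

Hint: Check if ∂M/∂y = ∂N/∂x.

Verify exactness: ∂M/∂y = ∂N/∂x ✓
Find F(x,y) such that ∂F/∂x = M, ∂F/∂y = N
Solution: x²y + 3xy² = C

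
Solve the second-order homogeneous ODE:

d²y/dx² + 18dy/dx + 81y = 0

Characteristic equation: r² + 18r + 81 = 0
Factored: (r + 9)² = 0
Repeated root: r = -9
General solution: y = (C₁ + C₂x)e^(-9x)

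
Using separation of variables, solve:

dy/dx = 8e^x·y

Separating variables and integrating:
ln|y| = 8e^x + C

General solution: y = Ce^(8e^x)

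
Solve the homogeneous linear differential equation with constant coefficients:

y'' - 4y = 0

Characteristic equation: r² - 4 = 0
Roots: r = 2, -2 (distinct real)
General solution: y = C₁e^(2x) + C₂e^(-2x)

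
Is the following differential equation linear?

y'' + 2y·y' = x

No. Nonlinear (product y·y')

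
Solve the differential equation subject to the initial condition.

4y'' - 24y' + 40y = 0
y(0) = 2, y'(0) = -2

General solution: y = e^(3x)(C₁cos(x) + C₂sin(x))
Complex roots r = 3 ± i
Applying ICs: C₁ = 2, C₂ = -8
Particular solution: y = e^(3x)(2cos(x) - 8sin(x))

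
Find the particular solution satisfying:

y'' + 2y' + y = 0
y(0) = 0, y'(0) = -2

General solution: y = (C₁ + C₂x)e^(-x)
Repeated root r = -1
Applying ICs: C₁ = 0, C₂ = -2
Particular solution: y = -2xe^(-x)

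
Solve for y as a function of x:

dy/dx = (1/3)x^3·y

Separating variables and integrating:
ln|y| = x^4/12 + C

General solution: y = Ce^(x^4/12)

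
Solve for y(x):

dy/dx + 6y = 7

Using integrating factor method:

General solution: y = 7/6 + Ce^(-6x)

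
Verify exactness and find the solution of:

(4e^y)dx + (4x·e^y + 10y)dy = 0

Verify exactness: ∂M/∂y = ∂N/∂x ✓
Find F(x,y) such that ∂F/∂x = M, ∂F/∂y = N
Solution: 4x·e^y + 5y² = C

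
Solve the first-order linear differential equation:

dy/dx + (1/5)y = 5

Using integrating factor method:

General solution: y = 25 + Ce^(-x/5)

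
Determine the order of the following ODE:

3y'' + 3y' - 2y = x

The order is 2 (highest derivative is of order 2).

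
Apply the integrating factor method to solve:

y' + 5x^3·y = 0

Using integrating factor method:

General solution: y = Ce^(-5x^4/4)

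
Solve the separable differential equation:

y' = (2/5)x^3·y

Separating variables and integrating:
ln|y| = x^4/10 + C

General solution: y = Ce^(x^4/10)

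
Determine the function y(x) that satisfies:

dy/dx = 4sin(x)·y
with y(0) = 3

General solution: y = Ce^(-4cos(x))
Applying IC y(0) = 3:
Particular solution: y = 3e^(4(1-cos(x)))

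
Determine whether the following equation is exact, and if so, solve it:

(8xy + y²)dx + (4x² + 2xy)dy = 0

Verify exactness: ∂M/∂y = ∂N/∂x ✓
Find F(x,y) such that ∂F/∂x = M, ∂F/∂y = N
Solution: 4x²y + xy² = C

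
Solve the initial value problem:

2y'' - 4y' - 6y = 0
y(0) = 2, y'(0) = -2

General solution: y = C₁e^(3x) + C₂e^(-x)
Applying ICs: C₁ = 0, C₂ = 2
Particular solution: y = 2e^(-x)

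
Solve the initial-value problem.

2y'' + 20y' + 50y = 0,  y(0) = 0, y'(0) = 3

General solution: y = (C₁ + C₂x)e^(-5x)
Repeated root r = -5
Applying ICs: C₁ = 0, C₂ = 3
Particular solution: y = 3xe^(-5x)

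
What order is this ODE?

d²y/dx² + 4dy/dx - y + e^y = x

The order is 2 (highest derivative is of order 2).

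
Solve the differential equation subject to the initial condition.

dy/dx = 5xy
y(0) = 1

General solution: y = Ce^(5x²/2)
Applying IC y(0) = 1:
Particular solution: y = e^(5x²/2)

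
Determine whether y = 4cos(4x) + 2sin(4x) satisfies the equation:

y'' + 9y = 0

Verification:
y'' = -64cos(4x) - 32sin(4x)
y'' + 9y ≠ 0 (frequency mismatch: got 16 instead of 9)

No, it is not a solution.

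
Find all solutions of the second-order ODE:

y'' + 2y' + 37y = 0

Characteristic equation: r² + 2r + 37 = 0
Roots: r = -1 ± 6i (complex conjugates)
General solution: y = e^(-x)(C₁cos(6x) + C₂sin(6x))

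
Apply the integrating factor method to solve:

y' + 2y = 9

Using integrating factor method:

General solution: y = 9/2 + Ce^(-2x)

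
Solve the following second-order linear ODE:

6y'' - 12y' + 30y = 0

Characteristic equation: 6r² - 12r + 30 = 0
Divide by 6: r² - 2r + 5 = 0
Roots: r = 1 ± 2i (complex conjugates)
General solution: y = e^x(C₁cos(2x) + C₂sin(2x))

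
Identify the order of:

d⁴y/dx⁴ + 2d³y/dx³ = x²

The order is 4 (highest derivative is of order 4).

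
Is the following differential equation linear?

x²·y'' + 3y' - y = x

Yes. Linear (y and its derivatives appear to the first power only, no products of y terms)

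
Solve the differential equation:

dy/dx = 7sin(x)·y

Separating variables and integrating:
ln|y| = -7cos(x) + C

General solution: y = Ce^(-7cos(x))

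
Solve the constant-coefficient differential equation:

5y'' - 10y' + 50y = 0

Characteristic equation: 5r² - 10r + 50 = 0
Divide by 5: r² - 2r + 10 = 0
Roots: r = 1 ± 3i (complex conjugates)
General solution: y = e^x(C₁cos(3x) + C₂sin(3x))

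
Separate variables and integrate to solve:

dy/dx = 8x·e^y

Separating variables and integrating:
-e^(-y) = 4x² + C

General solution: y = -ln(C - 4x²)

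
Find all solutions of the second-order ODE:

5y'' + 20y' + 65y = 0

Characteristic equation: 5r² + 20r + 65 = 0
Divide by 5: r² + 4r + 13 = 0
Roots: r = -2 ± 3i (complex conjugates)
General solution: y = e^(-2x)(C₁cos(3x) + C₂sin(3x))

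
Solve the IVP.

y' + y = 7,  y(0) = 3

General solution: y = 7 + Ce^(-x)
Applying y(0) = 3: C = 3 - 7 = -4
Particular solution: y = 7 - 4e^(-x)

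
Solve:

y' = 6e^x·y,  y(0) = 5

General solution: y = Ce^(6e^x)
Applying IC y(0) = 5:
Particular solution: y = 5e^(6(e^x - 1))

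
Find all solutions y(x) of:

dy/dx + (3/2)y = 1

Using integrating factor method:

General solution: y = 2/3 + Ce^(-3x/2)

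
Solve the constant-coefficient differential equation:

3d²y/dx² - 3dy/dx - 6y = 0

Characteristic equation: 3r² - 3r - 6 = 0
Divide by 3: r² - r - 2 = 0
Roots: r = 2, -1 (distinct real)
General solution: y = C₁e^(2x) + C₂e^(-x)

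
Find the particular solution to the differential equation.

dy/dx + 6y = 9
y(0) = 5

General solution: y = 3/2 + Ce^(-6x)
Applying y(0) = 5: C = 5 - 3/2 = 7/2
Particular solution: y = 3/2 + (7/2)e^(-6x)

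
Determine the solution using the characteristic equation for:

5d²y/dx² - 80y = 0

Characteristic equation: 5r² - 80 = 0
Divide by 5: r² - 16 = 0
Roots: r = 4, -4 (distinct real)
General solution: y = C₁e^(4x) + C₂e^(-4x)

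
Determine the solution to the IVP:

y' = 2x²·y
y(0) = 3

General solution: y = Ce^(2x³/3)
Applying IC y(0) = 3:
Particular solution: y = 3e^(2x³/3)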